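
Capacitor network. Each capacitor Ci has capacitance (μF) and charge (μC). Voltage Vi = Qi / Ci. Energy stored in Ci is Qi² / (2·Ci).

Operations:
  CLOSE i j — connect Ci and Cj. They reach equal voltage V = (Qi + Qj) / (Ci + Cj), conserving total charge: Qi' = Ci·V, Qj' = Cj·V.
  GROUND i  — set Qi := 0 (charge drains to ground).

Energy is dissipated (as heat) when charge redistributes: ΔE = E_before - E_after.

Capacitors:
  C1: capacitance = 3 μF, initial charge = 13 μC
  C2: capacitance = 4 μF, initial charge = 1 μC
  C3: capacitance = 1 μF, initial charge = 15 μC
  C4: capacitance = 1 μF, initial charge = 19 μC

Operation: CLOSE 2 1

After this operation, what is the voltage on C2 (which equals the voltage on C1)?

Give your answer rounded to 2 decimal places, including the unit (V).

Answer: 2.00 V

Derivation:
Initial: C1(3μF, Q=13μC, V=4.33V), C2(4μF, Q=1μC, V=0.25V), C3(1μF, Q=15μC, V=15.00V), C4(1μF, Q=19μC, V=19.00V)
Op 1: CLOSE 2-1: Q_total=14.00, C_total=7.00, V=2.00; Q2=8.00, Q1=6.00; dissipated=14.292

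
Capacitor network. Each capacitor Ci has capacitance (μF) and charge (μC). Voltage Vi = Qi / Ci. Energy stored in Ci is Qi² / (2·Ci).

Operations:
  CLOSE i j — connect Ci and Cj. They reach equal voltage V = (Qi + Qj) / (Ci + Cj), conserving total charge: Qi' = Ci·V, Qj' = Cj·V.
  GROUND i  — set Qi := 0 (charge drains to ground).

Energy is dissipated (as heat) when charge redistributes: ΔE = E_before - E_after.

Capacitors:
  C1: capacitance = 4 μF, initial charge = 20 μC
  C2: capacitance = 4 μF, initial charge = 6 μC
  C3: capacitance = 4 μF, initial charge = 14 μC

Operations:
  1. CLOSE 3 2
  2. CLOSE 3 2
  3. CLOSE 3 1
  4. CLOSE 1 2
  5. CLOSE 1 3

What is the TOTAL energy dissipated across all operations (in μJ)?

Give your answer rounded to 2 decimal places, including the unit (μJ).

Initial: C1(4μF, Q=20μC, V=5.00V), C2(4μF, Q=6μC, V=1.50V), C3(4μF, Q=14μC, V=3.50V)
Op 1: CLOSE 3-2: Q_total=20.00, C_total=8.00, V=2.50; Q3=10.00, Q2=10.00; dissipated=4.000
Op 2: CLOSE 3-2: Q_total=20.00, C_total=8.00, V=2.50; Q3=10.00, Q2=10.00; dissipated=0.000
Op 3: CLOSE 3-1: Q_total=30.00, C_total=8.00, V=3.75; Q3=15.00, Q1=15.00; dissipated=6.250
Op 4: CLOSE 1-2: Q_total=25.00, C_total=8.00, V=3.12; Q1=12.50, Q2=12.50; dissipated=1.562
Op 5: CLOSE 1-3: Q_total=27.50, C_total=8.00, V=3.44; Q1=13.75, Q3=13.75; dissipated=0.391
Total dissipated: 12.203 μJ

Answer: 12.20 μJ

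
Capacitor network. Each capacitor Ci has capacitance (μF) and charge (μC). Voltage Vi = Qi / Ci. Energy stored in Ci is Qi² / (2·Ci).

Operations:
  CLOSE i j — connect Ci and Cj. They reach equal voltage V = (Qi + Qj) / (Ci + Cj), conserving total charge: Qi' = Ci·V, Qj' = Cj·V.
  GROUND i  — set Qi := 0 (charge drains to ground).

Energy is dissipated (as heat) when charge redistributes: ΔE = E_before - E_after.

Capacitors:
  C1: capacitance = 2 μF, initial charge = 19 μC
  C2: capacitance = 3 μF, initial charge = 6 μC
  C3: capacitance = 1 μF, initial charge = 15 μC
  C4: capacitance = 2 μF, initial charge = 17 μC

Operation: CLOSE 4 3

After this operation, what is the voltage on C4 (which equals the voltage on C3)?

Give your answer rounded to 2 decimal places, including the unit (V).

Answer: 10.67 V

Derivation:
Initial: C1(2μF, Q=19μC, V=9.50V), C2(3μF, Q=6μC, V=2.00V), C3(1μF, Q=15μC, V=15.00V), C4(2μF, Q=17μC, V=8.50V)
Op 1: CLOSE 4-3: Q_total=32.00, C_total=3.00, V=10.67; Q4=21.33, Q3=10.67; dissipated=14.083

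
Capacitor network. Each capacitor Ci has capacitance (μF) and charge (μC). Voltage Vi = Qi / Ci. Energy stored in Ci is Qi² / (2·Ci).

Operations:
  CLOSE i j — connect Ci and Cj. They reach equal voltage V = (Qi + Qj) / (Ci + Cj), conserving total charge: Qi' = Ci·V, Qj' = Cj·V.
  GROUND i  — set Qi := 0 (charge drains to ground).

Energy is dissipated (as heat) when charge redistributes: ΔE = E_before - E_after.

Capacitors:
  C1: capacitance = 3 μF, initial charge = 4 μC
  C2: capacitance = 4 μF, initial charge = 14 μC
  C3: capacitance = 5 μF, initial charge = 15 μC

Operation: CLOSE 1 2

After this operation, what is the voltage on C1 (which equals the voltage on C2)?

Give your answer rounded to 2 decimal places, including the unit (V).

Initial: C1(3μF, Q=4μC, V=1.33V), C2(4μF, Q=14μC, V=3.50V), C3(5μF, Q=15μC, V=3.00V)
Op 1: CLOSE 1-2: Q_total=18.00, C_total=7.00, V=2.57; Q1=7.71, Q2=10.29; dissipated=4.024

Answer: 2.57 V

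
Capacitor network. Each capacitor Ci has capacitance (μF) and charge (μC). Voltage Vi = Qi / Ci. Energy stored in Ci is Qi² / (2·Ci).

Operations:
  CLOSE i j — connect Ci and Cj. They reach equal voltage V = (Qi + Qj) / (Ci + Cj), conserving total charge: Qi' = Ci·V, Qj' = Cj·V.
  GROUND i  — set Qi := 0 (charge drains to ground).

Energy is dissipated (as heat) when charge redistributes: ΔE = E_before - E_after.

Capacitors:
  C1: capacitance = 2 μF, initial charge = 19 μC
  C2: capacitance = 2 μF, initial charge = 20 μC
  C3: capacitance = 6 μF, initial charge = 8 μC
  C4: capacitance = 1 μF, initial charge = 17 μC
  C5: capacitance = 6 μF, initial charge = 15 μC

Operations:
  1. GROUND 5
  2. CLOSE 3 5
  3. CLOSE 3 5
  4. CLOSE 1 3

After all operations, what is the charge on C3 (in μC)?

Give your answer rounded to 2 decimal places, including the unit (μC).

Answer: 17.25 μC

Derivation:
Initial: C1(2μF, Q=19μC, V=9.50V), C2(2μF, Q=20μC, V=10.00V), C3(6μF, Q=8μC, V=1.33V), C4(1μF, Q=17μC, V=17.00V), C5(6μF, Q=15μC, V=2.50V)
Op 1: GROUND 5: Q5=0; energy lost=18.750
Op 2: CLOSE 3-5: Q_total=8.00, C_total=12.00, V=0.67; Q3=4.00, Q5=4.00; dissipated=2.667
Op 3: CLOSE 3-5: Q_total=8.00, C_total=12.00, V=0.67; Q3=4.00, Q5=4.00; dissipated=0.000
Op 4: CLOSE 1-3: Q_total=23.00, C_total=8.00, V=2.88; Q1=5.75, Q3=17.25; dissipated=58.521
Final charges: Q1=5.75, Q2=20.00, Q3=17.25, Q4=17.00, Q5=4.00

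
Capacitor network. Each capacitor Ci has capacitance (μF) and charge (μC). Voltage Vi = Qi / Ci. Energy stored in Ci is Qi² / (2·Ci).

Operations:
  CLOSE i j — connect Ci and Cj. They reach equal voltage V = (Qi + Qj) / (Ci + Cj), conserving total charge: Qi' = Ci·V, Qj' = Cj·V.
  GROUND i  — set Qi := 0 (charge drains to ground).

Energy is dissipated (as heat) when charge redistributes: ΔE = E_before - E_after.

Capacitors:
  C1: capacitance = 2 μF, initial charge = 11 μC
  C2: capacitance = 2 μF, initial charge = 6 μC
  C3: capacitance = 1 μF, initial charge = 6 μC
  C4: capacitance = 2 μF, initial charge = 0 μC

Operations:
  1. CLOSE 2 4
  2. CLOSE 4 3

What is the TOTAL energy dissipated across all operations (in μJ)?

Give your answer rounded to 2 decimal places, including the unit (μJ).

Answer: 11.25 μJ

Derivation:
Initial: C1(2μF, Q=11μC, V=5.50V), C2(2μF, Q=6μC, V=3.00V), C3(1μF, Q=6μC, V=6.00V), C4(2μF, Q=0μC, V=0.00V)
Op 1: CLOSE 2-4: Q_total=6.00, C_total=4.00, V=1.50; Q2=3.00, Q4=3.00; dissipated=4.500
Op 2: CLOSE 4-3: Q_total=9.00, C_total=3.00, V=3.00; Q4=6.00, Q3=3.00; dissipated=6.750
Total dissipated: 11.250 μJ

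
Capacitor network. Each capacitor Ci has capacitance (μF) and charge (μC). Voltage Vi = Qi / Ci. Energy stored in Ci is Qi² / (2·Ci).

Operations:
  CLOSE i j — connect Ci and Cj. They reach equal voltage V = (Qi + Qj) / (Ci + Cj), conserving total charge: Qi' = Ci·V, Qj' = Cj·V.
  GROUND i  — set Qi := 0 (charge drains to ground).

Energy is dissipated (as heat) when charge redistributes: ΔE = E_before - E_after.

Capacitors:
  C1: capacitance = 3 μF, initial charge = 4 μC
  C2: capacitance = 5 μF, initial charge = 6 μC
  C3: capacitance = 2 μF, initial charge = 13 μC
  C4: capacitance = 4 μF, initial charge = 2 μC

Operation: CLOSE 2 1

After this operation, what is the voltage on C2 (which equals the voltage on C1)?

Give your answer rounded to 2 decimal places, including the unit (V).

Answer: 1.25 V

Derivation:
Initial: C1(3μF, Q=4μC, V=1.33V), C2(5μF, Q=6μC, V=1.20V), C3(2μF, Q=13μC, V=6.50V), C4(4μF, Q=2μC, V=0.50V)
Op 1: CLOSE 2-1: Q_total=10.00, C_total=8.00, V=1.25; Q2=6.25, Q1=3.75; dissipated=0.017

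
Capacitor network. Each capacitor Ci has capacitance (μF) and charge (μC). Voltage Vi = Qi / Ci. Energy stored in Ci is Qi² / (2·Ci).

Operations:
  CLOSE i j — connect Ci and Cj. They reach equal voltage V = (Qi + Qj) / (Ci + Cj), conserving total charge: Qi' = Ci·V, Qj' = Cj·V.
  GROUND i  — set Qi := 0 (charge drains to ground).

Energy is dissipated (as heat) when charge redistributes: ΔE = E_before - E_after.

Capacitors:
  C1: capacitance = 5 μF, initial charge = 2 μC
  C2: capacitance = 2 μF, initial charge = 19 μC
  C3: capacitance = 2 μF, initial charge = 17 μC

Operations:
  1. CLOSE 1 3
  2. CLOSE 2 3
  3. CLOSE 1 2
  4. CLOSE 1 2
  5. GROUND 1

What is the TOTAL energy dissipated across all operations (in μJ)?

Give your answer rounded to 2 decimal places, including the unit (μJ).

Answer: 112.03 μJ

Derivation:
Initial: C1(5μF, Q=2μC, V=0.40V), C2(2μF, Q=19μC, V=9.50V), C3(2μF, Q=17μC, V=8.50V)
Op 1: CLOSE 1-3: Q_total=19.00, C_total=7.00, V=2.71; Q1=13.57, Q3=5.43; dissipated=46.864
Op 2: CLOSE 2-3: Q_total=24.43, C_total=4.00, V=6.11; Q2=12.21, Q3=12.21; dissipated=23.023
Op 3: CLOSE 1-2: Q_total=25.79, C_total=7.00, V=3.68; Q1=18.42, Q2=7.37; dissipated=8.222
Op 4: CLOSE 1-2: Q_total=25.79, C_total=7.00, V=3.68; Q1=18.42, Q2=7.37; dissipated=0.000
Op 5: GROUND 1: Q1=0; energy lost=33.924
Total dissipated: 112.033 μJ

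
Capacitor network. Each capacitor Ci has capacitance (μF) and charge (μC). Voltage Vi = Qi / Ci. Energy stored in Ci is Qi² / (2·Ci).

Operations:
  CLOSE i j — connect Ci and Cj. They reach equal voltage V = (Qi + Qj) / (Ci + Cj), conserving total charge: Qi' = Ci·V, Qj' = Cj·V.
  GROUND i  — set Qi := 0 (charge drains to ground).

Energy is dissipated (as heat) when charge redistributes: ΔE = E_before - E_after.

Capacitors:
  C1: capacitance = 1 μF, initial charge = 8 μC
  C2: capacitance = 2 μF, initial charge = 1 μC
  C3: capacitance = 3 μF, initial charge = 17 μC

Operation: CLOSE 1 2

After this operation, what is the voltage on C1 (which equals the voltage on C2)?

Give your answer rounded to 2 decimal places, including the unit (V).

Answer: 3.00 V

Derivation:
Initial: C1(1μF, Q=8μC, V=8.00V), C2(2μF, Q=1μC, V=0.50V), C3(3μF, Q=17μC, V=5.67V)
Op 1: CLOSE 1-2: Q_total=9.00, C_total=3.00, V=3.00; Q1=3.00, Q2=6.00; dissipated=18.750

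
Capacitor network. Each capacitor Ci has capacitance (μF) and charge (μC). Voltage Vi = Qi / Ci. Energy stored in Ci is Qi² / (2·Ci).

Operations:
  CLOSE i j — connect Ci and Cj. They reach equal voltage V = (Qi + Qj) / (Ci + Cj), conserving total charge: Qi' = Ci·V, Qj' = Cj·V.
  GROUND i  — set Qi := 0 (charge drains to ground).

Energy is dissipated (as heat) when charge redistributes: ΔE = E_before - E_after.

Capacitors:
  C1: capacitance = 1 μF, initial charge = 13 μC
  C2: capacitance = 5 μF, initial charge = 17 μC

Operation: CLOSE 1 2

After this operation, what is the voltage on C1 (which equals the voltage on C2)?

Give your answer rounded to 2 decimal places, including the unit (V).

Answer: 5.00 V

Derivation:
Initial: C1(1μF, Q=13μC, V=13.00V), C2(5μF, Q=17μC, V=3.40V)
Op 1: CLOSE 1-2: Q_total=30.00, C_total=6.00, V=5.00; Q1=5.00, Q2=25.00; dissipated=38.400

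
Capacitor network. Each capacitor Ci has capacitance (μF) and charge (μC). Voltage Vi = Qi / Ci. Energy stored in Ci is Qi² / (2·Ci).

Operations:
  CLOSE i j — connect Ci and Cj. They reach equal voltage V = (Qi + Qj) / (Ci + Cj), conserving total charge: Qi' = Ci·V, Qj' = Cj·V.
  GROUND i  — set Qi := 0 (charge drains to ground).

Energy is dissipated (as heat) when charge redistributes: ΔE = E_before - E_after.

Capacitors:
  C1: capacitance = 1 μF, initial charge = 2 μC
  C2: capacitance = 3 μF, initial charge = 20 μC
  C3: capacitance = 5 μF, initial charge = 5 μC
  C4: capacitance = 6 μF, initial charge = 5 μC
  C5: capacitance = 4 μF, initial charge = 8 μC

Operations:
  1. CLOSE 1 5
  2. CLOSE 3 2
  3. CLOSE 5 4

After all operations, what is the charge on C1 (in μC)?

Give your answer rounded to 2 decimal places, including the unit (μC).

Answer: 2.00 μC

Derivation:
Initial: C1(1μF, Q=2μC, V=2.00V), C2(3μF, Q=20μC, V=6.67V), C3(5μF, Q=5μC, V=1.00V), C4(6μF, Q=5μC, V=0.83V), C5(4μF, Q=8μC, V=2.00V)
Op 1: CLOSE 1-5: Q_total=10.00, C_total=5.00, V=2.00; Q1=2.00, Q5=8.00; dissipated=0.000
Op 2: CLOSE 3-2: Q_total=25.00, C_total=8.00, V=3.12; Q3=15.62, Q2=9.38; dissipated=30.104
Op 3: CLOSE 5-4: Q_total=13.00, C_total=10.00, V=1.30; Q5=5.20, Q4=7.80; dissipated=1.633
Final charges: Q1=2.00, Q2=9.38, Q3=15.62, Q4=7.80, Q5=5.20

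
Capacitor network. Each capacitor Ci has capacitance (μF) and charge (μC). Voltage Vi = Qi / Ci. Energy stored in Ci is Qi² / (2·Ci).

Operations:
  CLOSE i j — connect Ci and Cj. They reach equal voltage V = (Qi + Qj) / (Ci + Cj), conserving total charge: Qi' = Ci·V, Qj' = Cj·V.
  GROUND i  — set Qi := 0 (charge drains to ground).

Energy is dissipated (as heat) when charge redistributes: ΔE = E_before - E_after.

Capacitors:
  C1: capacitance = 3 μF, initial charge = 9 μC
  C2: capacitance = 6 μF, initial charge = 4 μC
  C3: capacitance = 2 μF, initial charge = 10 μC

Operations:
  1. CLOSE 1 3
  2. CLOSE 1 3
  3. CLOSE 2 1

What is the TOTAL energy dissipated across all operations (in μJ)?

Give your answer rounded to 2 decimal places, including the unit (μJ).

Initial: C1(3μF, Q=9μC, V=3.00V), C2(6μF, Q=4μC, V=0.67V), C3(2μF, Q=10μC, V=5.00V)
Op 1: CLOSE 1-3: Q_total=19.00, C_total=5.00, V=3.80; Q1=11.40, Q3=7.60; dissipated=2.400
Op 2: CLOSE 1-3: Q_total=19.00, C_total=5.00, V=3.80; Q1=11.40, Q3=7.60; dissipated=0.000
Op 3: CLOSE 2-1: Q_total=15.40, C_total=9.00, V=1.71; Q2=10.27, Q1=5.13; dissipated=9.818
Total dissipated: 12.218 μJ

Answer: 12.22 μJ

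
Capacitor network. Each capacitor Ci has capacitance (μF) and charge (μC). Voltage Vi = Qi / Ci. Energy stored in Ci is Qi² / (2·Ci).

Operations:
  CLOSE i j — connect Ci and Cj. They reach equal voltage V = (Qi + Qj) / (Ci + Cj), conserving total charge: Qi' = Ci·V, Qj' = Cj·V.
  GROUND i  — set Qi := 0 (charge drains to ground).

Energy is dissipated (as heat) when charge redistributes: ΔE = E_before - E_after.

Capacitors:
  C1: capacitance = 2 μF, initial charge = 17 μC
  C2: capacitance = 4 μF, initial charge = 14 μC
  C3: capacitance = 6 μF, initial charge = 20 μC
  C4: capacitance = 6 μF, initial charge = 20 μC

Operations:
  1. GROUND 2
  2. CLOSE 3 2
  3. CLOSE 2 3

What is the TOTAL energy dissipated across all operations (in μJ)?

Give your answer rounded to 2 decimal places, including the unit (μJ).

Initial: C1(2μF, Q=17μC, V=8.50V), C2(4μF, Q=14μC, V=3.50V), C3(6μF, Q=20μC, V=3.33V), C4(6μF, Q=20μC, V=3.33V)
Op 1: GROUND 2: Q2=0; energy lost=24.500
Op 2: CLOSE 3-2: Q_total=20.00, C_total=10.00, V=2.00; Q3=12.00, Q2=8.00; dissipated=13.333
Op 3: CLOSE 2-3: Q_total=20.00, C_total=10.00, V=2.00; Q2=8.00, Q3=12.00; dissipated=0.000
Total dissipated: 37.833 μJ

Answer: 37.83 μJ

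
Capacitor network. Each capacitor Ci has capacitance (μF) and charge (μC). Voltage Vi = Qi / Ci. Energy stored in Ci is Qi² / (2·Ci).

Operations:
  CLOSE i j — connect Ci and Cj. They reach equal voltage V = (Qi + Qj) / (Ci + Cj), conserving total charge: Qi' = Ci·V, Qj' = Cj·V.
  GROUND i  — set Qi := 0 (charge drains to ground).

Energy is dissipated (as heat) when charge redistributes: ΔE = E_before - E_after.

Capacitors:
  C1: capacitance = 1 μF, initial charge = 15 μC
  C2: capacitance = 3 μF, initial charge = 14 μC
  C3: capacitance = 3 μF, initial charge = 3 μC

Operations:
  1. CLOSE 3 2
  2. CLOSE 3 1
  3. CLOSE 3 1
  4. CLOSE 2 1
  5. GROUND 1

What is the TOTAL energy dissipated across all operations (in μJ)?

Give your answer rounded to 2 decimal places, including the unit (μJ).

Answer: 75.52 μJ

Derivation:
Initial: C1(1μF, Q=15μC, V=15.00V), C2(3μF, Q=14μC, V=4.67V), C3(3μF, Q=3μC, V=1.00V)
Op 1: CLOSE 3-2: Q_total=17.00, C_total=6.00, V=2.83; Q3=8.50, Q2=8.50; dissipated=10.083
Op 2: CLOSE 3-1: Q_total=23.50, C_total=4.00, V=5.88; Q3=17.62, Q1=5.88; dissipated=55.510
Op 3: CLOSE 3-1: Q_total=23.50, C_total=4.00, V=5.88; Q3=17.62, Q1=5.88; dissipated=0.000
Op 4: CLOSE 2-1: Q_total=14.38, C_total=4.00, V=3.59; Q2=10.78, Q1=3.59; dissipated=3.469
Op 5: GROUND 1: Q1=0; energy lost=6.458
Total dissipated: 75.521 μJ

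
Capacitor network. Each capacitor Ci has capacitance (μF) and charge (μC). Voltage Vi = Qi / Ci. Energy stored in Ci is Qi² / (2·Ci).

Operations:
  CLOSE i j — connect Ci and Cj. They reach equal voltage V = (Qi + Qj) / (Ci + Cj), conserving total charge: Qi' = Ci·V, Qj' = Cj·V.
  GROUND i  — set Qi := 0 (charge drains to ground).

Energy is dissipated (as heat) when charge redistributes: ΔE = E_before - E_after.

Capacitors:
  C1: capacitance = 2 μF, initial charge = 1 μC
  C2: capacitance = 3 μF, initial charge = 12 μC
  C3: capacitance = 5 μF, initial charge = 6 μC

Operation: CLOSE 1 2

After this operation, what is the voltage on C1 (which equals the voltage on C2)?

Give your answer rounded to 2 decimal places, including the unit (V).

Initial: C1(2μF, Q=1μC, V=0.50V), C2(3μF, Q=12μC, V=4.00V), C3(5μF, Q=6μC, V=1.20V)
Op 1: CLOSE 1-2: Q_total=13.00, C_total=5.00, V=2.60; Q1=5.20, Q2=7.80; dissipated=7.350

Answer: 2.60 V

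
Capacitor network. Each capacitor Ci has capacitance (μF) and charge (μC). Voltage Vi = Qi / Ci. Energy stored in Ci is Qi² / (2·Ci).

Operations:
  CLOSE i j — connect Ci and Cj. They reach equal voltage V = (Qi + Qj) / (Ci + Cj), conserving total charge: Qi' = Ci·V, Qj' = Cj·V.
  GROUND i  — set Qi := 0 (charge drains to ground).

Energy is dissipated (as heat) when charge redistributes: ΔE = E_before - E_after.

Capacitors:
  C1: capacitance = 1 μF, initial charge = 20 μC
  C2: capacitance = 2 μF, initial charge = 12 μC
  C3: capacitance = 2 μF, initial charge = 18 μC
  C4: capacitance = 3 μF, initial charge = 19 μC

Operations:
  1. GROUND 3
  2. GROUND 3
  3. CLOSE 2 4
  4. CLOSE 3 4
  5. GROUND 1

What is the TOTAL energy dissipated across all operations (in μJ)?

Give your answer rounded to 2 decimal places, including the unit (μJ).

Answer: 304.13 μJ

Derivation:
Initial: C1(1μF, Q=20μC, V=20.00V), C2(2μF, Q=12μC, V=6.00V), C3(2μF, Q=18μC, V=9.00V), C4(3μF, Q=19μC, V=6.33V)
Op 1: GROUND 3: Q3=0; energy lost=81.000
Op 2: GROUND 3: Q3=0; energy lost=0.000
Op 3: CLOSE 2-4: Q_total=31.00, C_total=5.00, V=6.20; Q2=12.40, Q4=18.60; dissipated=0.067
Op 4: CLOSE 3-4: Q_total=18.60, C_total=5.00, V=3.72; Q3=7.44, Q4=11.16; dissipated=23.064
Op 5: GROUND 1: Q1=0; energy lost=200.000
Total dissipated: 304.131 μJ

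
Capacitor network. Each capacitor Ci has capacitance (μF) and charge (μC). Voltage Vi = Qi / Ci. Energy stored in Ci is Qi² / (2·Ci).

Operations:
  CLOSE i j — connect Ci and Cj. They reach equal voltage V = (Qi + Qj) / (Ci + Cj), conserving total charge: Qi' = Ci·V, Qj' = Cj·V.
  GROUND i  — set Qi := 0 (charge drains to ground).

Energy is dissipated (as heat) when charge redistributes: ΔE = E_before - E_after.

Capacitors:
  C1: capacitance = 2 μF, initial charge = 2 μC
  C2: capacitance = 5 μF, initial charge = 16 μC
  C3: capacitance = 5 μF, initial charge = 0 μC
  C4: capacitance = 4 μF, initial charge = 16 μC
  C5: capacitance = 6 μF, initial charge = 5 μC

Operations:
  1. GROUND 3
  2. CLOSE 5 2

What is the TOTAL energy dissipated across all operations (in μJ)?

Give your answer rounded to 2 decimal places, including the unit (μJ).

Initial: C1(2μF, Q=2μC, V=1.00V), C2(5μF, Q=16μC, V=3.20V), C3(5μF, Q=0μC, V=0.00V), C4(4μF, Q=16μC, V=4.00V), C5(6μF, Q=5μC, V=0.83V)
Op 1: GROUND 3: Q3=0; energy lost=0.000
Op 2: CLOSE 5-2: Q_total=21.00, C_total=11.00, V=1.91; Q5=11.45, Q2=9.55; dissipated=7.638
Total dissipated: 7.638 μJ

Answer: 7.64 μJ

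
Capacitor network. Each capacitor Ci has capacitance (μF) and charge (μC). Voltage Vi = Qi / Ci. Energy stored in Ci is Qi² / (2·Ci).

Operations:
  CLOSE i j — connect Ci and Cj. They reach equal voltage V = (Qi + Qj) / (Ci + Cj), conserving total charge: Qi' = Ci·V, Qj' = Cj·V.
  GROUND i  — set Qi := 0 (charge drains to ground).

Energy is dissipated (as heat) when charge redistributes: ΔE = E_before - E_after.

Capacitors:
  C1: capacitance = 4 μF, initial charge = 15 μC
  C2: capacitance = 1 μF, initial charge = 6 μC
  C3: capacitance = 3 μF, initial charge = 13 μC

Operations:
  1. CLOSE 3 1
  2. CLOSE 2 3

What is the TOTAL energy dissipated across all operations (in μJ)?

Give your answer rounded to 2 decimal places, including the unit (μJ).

Initial: C1(4μF, Q=15μC, V=3.75V), C2(1μF, Q=6μC, V=6.00V), C3(3μF, Q=13μC, V=4.33V)
Op 1: CLOSE 3-1: Q_total=28.00, C_total=7.00, V=4.00; Q3=12.00, Q1=16.00; dissipated=0.292
Op 2: CLOSE 2-3: Q_total=18.00, C_total=4.00, V=4.50; Q2=4.50, Q3=13.50; dissipated=1.500
Total dissipated: 1.792 μJ

Answer: 1.79 μJ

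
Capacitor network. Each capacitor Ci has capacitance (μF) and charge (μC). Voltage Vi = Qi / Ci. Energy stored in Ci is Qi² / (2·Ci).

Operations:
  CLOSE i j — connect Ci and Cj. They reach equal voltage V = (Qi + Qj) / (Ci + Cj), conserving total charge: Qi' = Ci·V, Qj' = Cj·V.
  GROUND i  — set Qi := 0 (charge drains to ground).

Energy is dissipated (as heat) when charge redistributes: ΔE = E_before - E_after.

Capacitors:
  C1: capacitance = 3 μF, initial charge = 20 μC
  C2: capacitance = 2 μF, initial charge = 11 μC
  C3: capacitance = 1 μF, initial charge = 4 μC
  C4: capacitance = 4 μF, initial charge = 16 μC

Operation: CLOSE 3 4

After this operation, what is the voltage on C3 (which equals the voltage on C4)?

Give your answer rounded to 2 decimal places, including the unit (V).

Answer: 4.00 V

Derivation:
Initial: C1(3μF, Q=20μC, V=6.67V), C2(2μF, Q=11μC, V=5.50V), C3(1μF, Q=4μC, V=4.00V), C4(4μF, Q=16μC, V=4.00V)
Op 1: CLOSE 3-4: Q_total=20.00, C_total=5.00, V=4.00; Q3=4.00, Q4=16.00; dissipated=0.000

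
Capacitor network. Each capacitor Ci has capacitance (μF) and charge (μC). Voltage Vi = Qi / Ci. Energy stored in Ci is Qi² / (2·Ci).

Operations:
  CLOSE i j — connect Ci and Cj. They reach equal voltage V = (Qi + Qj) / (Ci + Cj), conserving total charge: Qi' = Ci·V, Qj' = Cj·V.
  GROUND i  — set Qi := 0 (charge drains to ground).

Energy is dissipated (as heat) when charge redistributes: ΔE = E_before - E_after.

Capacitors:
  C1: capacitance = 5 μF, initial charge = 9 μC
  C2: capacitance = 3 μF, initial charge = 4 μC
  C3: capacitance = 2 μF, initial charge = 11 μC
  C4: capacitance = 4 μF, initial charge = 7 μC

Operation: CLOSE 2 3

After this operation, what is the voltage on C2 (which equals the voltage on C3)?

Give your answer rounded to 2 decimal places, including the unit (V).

Initial: C1(5μF, Q=9μC, V=1.80V), C2(3μF, Q=4μC, V=1.33V), C3(2μF, Q=11μC, V=5.50V), C4(4μF, Q=7μC, V=1.75V)
Op 1: CLOSE 2-3: Q_total=15.00, C_total=5.00, V=3.00; Q2=9.00, Q3=6.00; dissipated=10.417

Answer: 3.00 V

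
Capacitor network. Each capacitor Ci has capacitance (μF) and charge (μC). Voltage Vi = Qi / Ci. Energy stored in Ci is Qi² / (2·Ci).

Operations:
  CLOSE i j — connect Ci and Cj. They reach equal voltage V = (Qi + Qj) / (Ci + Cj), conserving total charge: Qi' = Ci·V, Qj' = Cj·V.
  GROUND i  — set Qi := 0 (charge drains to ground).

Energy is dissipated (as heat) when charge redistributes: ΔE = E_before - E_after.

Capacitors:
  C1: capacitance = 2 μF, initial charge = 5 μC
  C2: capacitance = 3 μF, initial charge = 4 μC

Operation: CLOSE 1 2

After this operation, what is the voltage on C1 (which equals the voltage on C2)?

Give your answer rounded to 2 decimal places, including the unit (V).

Answer: 1.80 V

Derivation:
Initial: C1(2μF, Q=5μC, V=2.50V), C2(3μF, Q=4μC, V=1.33V)
Op 1: CLOSE 1-2: Q_total=9.00, C_total=5.00, V=1.80; Q1=3.60, Q2=5.40; dissipated=0.817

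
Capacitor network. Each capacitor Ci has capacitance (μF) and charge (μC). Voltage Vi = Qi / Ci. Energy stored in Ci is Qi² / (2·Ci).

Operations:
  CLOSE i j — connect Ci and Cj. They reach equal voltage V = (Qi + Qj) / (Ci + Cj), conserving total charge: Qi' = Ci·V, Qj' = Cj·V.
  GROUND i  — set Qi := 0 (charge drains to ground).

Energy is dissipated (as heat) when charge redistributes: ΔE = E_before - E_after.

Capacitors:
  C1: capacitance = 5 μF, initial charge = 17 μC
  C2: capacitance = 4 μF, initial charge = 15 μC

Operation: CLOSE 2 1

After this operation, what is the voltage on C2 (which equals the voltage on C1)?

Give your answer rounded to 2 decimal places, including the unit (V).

Answer: 3.56 V

Derivation:
Initial: C1(5μF, Q=17μC, V=3.40V), C2(4μF, Q=15μC, V=3.75V)
Op 1: CLOSE 2-1: Q_total=32.00, C_total=9.00, V=3.56; Q2=14.22, Q1=17.78; dissipated=0.136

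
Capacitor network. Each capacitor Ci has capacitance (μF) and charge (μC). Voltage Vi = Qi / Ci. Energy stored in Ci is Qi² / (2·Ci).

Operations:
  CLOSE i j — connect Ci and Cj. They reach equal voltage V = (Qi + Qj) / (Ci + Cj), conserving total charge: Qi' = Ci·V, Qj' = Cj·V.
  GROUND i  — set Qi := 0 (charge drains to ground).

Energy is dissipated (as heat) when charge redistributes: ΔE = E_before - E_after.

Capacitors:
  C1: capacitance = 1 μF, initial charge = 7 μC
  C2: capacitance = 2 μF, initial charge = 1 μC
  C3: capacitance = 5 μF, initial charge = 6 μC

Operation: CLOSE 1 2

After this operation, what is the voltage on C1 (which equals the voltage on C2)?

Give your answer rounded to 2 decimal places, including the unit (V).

Initial: C1(1μF, Q=7μC, V=7.00V), C2(2μF, Q=1μC, V=0.50V), C3(5μF, Q=6μC, V=1.20V)
Op 1: CLOSE 1-2: Q_total=8.00, C_total=3.00, V=2.67; Q1=2.67, Q2=5.33; dissipated=14.083

Answer: 2.67 V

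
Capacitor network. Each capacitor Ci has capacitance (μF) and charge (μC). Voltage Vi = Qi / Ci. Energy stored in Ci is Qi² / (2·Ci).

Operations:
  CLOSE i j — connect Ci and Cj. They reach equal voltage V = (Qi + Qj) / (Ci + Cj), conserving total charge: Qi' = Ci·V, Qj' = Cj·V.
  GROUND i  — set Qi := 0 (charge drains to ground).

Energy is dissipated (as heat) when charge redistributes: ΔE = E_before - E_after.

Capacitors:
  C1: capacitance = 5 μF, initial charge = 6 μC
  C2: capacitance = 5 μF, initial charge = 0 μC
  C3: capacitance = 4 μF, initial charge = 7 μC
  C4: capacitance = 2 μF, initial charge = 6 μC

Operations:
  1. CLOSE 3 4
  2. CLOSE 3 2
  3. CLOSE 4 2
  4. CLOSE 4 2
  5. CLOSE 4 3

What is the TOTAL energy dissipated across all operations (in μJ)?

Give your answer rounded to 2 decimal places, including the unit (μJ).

Answer: 7.37 μJ

Derivation:
Initial: C1(5μF, Q=6μC, V=1.20V), C2(5μF, Q=0μC, V=0.00V), C3(4μF, Q=7μC, V=1.75V), C4(2μF, Q=6μC, V=3.00V)
Op 1: CLOSE 3-4: Q_total=13.00, C_total=6.00, V=2.17; Q3=8.67, Q4=4.33; dissipated=1.042
Op 2: CLOSE 3-2: Q_total=8.67, C_total=9.00, V=0.96; Q3=3.85, Q2=4.81; dissipated=5.216
Op 3: CLOSE 4-2: Q_total=9.15, C_total=7.00, V=1.31; Q4=2.61, Q2=6.53; dissipated=1.035
Op 4: CLOSE 4-2: Q_total=9.15, C_total=7.00, V=1.31; Q4=2.61, Q2=6.53; dissipated=0.000
Op 5: CLOSE 4-3: Q_total=6.47, C_total=6.00, V=1.08; Q4=2.16, Q3=4.31; dissipated=0.079
Total dissipated: 7.371 μJ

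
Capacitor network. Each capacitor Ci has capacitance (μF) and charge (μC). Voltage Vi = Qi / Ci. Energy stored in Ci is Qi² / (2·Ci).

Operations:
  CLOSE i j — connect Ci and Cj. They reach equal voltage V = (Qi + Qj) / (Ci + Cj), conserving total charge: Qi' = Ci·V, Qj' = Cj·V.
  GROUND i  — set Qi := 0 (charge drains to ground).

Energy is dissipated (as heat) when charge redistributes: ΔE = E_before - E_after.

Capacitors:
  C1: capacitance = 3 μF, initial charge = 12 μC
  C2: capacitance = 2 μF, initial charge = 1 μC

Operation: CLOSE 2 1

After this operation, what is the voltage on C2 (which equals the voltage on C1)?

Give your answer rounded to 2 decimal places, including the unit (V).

Initial: C1(3μF, Q=12μC, V=4.00V), C2(2μF, Q=1μC, V=0.50V)
Op 1: CLOSE 2-1: Q_total=13.00, C_total=5.00, V=2.60; Q2=5.20, Q1=7.80; dissipated=7.350

Answer: 2.60 V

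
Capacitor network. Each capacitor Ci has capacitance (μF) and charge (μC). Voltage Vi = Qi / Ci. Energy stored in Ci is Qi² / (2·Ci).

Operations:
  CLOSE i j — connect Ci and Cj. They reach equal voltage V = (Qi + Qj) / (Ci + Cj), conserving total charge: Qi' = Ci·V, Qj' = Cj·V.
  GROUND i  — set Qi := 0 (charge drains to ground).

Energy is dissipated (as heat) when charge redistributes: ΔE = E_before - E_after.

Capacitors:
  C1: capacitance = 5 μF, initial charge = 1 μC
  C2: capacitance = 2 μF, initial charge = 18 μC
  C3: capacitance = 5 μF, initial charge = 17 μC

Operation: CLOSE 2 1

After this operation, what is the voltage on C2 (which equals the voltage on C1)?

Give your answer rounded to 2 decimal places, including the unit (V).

Answer: 2.71 V

Derivation:
Initial: C1(5μF, Q=1μC, V=0.20V), C2(2μF, Q=18μC, V=9.00V), C3(5μF, Q=17μC, V=3.40V)
Op 1: CLOSE 2-1: Q_total=19.00, C_total=7.00, V=2.71; Q2=5.43, Q1=13.57; dissipated=55.314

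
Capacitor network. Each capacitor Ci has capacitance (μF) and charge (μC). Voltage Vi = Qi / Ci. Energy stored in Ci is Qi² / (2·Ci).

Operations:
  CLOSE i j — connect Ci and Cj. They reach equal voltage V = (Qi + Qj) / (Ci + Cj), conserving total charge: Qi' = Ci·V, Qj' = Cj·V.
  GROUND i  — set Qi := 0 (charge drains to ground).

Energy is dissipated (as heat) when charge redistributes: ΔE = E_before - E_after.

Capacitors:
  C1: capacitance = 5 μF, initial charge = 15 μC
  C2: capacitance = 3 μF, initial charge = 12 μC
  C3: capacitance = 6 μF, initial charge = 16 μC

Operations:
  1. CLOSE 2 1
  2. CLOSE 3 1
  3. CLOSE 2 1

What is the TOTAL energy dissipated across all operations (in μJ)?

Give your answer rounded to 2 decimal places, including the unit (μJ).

Initial: C1(5μF, Q=15μC, V=3.00V), C2(3μF, Q=12μC, V=4.00V), C3(6μF, Q=16μC, V=2.67V)
Op 1: CLOSE 2-1: Q_total=27.00, C_total=8.00, V=3.38; Q2=10.12, Q1=16.88; dissipated=0.938
Op 2: CLOSE 3-1: Q_total=32.88, C_total=11.00, V=2.99; Q3=17.93, Q1=14.94; dissipated=0.684
Op 3: CLOSE 2-1: Q_total=25.07, C_total=8.00, V=3.13; Q2=9.40, Q1=15.67; dissipated=0.140
Total dissipated: 1.762 μJ

Answer: 1.76 μJ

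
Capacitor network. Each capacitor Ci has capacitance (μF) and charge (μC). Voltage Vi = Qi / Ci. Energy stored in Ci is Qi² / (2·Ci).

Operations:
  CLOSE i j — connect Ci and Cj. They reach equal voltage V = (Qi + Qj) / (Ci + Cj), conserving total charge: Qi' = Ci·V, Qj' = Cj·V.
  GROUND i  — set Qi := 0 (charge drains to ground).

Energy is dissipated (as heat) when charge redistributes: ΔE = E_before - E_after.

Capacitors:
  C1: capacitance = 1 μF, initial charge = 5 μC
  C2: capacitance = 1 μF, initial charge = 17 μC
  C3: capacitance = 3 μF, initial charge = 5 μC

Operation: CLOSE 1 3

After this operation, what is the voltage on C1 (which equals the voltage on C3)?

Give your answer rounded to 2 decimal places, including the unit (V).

Answer: 2.50 V

Derivation:
Initial: C1(1μF, Q=5μC, V=5.00V), C2(1μF, Q=17μC, V=17.00V), C3(3μF, Q=5μC, V=1.67V)
Op 1: CLOSE 1-3: Q_total=10.00, C_total=4.00, V=2.50; Q1=2.50, Q3=7.50; dissipated=4.167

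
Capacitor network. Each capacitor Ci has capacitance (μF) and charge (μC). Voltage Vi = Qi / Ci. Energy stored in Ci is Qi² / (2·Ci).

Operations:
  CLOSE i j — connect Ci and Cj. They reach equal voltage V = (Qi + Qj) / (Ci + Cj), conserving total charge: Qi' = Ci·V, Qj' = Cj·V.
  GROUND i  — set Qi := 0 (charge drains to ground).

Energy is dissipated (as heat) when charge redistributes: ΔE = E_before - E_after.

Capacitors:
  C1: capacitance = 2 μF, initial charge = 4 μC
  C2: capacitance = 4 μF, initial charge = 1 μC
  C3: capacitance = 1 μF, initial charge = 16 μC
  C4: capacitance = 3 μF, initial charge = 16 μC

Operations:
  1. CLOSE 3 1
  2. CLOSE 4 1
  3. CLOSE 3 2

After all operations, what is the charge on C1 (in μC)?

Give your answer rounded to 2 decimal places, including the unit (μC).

Initial: C1(2μF, Q=4μC, V=2.00V), C2(4μF, Q=1μC, V=0.25V), C3(1μF, Q=16μC, V=16.00V), C4(3μF, Q=16μC, V=5.33V)
Op 1: CLOSE 3-1: Q_total=20.00, C_total=3.00, V=6.67; Q3=6.67, Q1=13.33; dissipated=65.333
Op 2: CLOSE 4-1: Q_total=29.33, C_total=5.00, V=5.87; Q4=17.60, Q1=11.73; dissipated=1.067
Op 3: CLOSE 3-2: Q_total=7.67, C_total=5.00, V=1.53; Q3=1.53, Q2=6.13; dissipated=16.469
Final charges: Q1=11.73, Q2=6.13, Q3=1.53, Q4=17.60

Answer: 11.73 μC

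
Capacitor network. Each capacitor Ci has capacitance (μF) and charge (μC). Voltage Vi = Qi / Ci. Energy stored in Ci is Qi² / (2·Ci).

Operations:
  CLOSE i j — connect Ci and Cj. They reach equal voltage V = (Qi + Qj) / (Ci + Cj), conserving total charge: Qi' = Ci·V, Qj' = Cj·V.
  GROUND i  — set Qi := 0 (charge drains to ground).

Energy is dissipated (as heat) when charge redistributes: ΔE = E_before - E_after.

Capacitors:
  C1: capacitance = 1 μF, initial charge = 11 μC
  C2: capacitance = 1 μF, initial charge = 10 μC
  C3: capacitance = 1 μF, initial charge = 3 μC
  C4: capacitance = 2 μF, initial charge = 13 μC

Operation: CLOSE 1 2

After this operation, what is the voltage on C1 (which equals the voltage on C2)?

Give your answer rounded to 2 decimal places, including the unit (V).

Answer: 10.50 V

Derivation:
Initial: C1(1μF, Q=11μC, V=11.00V), C2(1μF, Q=10μC, V=10.00V), C3(1μF, Q=3μC, V=3.00V), C4(2μF, Q=13μC, V=6.50V)
Op 1: CLOSE 1-2: Q_total=21.00, C_total=2.00, V=10.50; Q1=10.50, Q2=10.50; dissipated=0.250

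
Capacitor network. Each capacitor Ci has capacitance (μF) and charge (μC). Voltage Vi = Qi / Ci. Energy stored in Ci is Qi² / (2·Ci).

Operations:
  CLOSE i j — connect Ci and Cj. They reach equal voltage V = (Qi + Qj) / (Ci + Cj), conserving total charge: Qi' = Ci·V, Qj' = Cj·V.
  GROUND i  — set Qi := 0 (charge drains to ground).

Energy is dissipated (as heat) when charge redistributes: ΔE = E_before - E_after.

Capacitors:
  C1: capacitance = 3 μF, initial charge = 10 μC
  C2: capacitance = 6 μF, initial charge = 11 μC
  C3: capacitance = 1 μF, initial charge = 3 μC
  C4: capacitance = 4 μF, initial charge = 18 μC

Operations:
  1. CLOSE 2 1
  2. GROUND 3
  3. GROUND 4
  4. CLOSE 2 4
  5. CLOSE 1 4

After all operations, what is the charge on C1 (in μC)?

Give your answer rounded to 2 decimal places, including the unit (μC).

Answer: 5.40 μC

Derivation:
Initial: C1(3μF, Q=10μC, V=3.33V), C2(6μF, Q=11μC, V=1.83V), C3(1μF, Q=3μC, V=3.00V), C4(4μF, Q=18μC, V=4.50V)
Op 1: CLOSE 2-1: Q_total=21.00, C_total=9.00, V=2.33; Q2=14.00, Q1=7.00; dissipated=2.250
Op 2: GROUND 3: Q3=0; energy lost=4.500
Op 3: GROUND 4: Q4=0; energy lost=40.500
Op 4: CLOSE 2-4: Q_total=14.00, C_total=10.00, V=1.40; Q2=8.40, Q4=5.60; dissipated=6.533
Op 5: CLOSE 1-4: Q_total=12.60, C_total=7.00, V=1.80; Q1=5.40, Q4=7.20; dissipated=0.747
Final charges: Q1=5.40, Q2=8.40, Q3=0.00, Q4=7.20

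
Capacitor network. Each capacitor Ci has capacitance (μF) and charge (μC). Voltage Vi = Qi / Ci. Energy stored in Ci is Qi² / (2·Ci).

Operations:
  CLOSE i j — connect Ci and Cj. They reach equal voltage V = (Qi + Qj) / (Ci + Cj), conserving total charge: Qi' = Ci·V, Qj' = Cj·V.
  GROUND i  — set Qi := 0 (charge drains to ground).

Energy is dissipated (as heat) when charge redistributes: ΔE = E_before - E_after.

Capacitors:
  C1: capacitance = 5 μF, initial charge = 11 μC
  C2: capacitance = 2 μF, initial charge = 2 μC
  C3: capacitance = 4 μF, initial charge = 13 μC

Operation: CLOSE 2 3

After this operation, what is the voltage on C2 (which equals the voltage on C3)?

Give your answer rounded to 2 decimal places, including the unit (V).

Answer: 2.50 V

Derivation:
Initial: C1(5μF, Q=11μC, V=2.20V), C2(2μF, Q=2μC, V=1.00V), C3(4μF, Q=13μC, V=3.25V)
Op 1: CLOSE 2-3: Q_total=15.00, C_total=6.00, V=2.50; Q2=5.00, Q3=10.00; dissipated=3.375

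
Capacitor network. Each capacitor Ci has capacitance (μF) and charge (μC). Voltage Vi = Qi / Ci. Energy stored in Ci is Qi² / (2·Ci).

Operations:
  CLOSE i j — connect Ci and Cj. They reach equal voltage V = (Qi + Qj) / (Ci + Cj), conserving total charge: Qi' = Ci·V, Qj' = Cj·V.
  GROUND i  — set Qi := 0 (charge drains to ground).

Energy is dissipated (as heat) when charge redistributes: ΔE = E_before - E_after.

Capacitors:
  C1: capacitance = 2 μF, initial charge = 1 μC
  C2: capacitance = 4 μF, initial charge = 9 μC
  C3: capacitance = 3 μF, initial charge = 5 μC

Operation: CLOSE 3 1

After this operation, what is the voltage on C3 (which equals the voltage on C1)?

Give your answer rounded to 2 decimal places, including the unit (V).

Answer: 1.20 V

Derivation:
Initial: C1(2μF, Q=1μC, V=0.50V), C2(4μF, Q=9μC, V=2.25V), C3(3μF, Q=5μC, V=1.67V)
Op 1: CLOSE 3-1: Q_total=6.00, C_total=5.00, V=1.20; Q3=3.60, Q1=2.40; dissipated=0.817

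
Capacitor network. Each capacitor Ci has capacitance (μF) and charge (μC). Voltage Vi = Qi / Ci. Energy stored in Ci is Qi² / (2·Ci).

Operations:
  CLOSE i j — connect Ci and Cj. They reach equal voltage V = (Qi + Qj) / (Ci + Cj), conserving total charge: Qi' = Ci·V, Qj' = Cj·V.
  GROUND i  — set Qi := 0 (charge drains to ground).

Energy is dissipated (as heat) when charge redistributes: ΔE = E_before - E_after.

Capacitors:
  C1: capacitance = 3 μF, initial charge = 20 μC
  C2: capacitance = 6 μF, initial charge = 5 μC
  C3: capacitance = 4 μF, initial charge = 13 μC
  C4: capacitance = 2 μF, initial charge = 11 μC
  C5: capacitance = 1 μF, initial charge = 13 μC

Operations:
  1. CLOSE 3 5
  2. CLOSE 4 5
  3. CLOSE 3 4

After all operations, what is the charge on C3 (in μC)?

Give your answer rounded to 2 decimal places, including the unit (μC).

Answer: 21.07 μC

Derivation:
Initial: C1(3μF, Q=20μC, V=6.67V), C2(6μF, Q=5μC, V=0.83V), C3(4μF, Q=13μC, V=3.25V), C4(2μF, Q=11μC, V=5.50V), C5(1μF, Q=13μC, V=13.00V)
Op 1: CLOSE 3-5: Q_total=26.00, C_total=5.00, V=5.20; Q3=20.80, Q5=5.20; dissipated=38.025
Op 2: CLOSE 4-5: Q_total=16.20, C_total=3.00, V=5.40; Q4=10.80, Q5=5.40; dissipated=0.030
Op 3: CLOSE 3-4: Q_total=31.60, C_total=6.00, V=5.27; Q3=21.07, Q4=10.53; dissipated=0.027
Final charges: Q1=20.00, Q2=5.00, Q3=21.07, Q4=10.53, Q5=5.40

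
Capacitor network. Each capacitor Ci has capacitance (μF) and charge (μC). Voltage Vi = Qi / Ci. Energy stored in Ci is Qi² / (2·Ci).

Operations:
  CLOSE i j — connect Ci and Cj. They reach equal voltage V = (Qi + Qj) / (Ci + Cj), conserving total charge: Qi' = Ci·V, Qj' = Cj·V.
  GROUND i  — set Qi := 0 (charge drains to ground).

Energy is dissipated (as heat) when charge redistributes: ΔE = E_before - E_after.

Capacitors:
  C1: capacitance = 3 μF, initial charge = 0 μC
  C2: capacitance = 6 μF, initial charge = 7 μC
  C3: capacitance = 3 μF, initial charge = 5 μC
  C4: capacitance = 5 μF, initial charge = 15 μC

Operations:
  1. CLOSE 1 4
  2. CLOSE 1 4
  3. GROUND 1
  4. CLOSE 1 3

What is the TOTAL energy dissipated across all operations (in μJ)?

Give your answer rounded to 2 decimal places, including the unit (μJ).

Answer: 15.79 μJ

Derivation:
Initial: C1(3μF, Q=0μC, V=0.00V), C2(6μF, Q=7μC, V=1.17V), C3(3μF, Q=5μC, V=1.67V), C4(5μF, Q=15μC, V=3.00V)
Op 1: CLOSE 1-4: Q_total=15.00, C_total=8.00, V=1.88; Q1=5.62, Q4=9.38; dissipated=8.438
Op 2: CLOSE 1-4: Q_total=15.00, C_total=8.00, V=1.88; Q1=5.62, Q4=9.38; dissipated=0.000
Op 3: GROUND 1: Q1=0; energy lost=5.273
Op 4: CLOSE 1-3: Q_total=5.00, C_total=6.00, V=0.83; Q1=2.50, Q3=2.50; dissipated=2.083
Total dissipated: 15.794 μJ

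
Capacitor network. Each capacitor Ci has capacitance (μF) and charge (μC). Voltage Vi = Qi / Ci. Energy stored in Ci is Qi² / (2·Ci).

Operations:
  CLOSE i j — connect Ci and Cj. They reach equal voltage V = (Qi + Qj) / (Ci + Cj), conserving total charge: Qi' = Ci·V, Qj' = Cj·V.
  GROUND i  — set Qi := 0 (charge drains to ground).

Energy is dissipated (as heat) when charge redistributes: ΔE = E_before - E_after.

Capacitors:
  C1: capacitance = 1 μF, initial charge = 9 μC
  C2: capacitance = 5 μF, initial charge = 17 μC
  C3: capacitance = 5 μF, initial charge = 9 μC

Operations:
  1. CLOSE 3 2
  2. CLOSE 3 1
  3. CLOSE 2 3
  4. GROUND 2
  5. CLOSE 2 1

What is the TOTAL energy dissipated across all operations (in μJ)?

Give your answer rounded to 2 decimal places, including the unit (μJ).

Answer: 51.84 μJ

Derivation:
Initial: C1(1μF, Q=9μC, V=9.00V), C2(5μF, Q=17μC, V=3.40V), C3(5μF, Q=9μC, V=1.80V)
Op 1: CLOSE 3-2: Q_total=26.00, C_total=10.00, V=2.60; Q3=13.00, Q2=13.00; dissipated=3.200
Op 2: CLOSE 3-1: Q_total=22.00, C_total=6.00, V=3.67; Q3=18.33, Q1=3.67; dissipated=17.067
Op 3: CLOSE 2-3: Q_total=31.33, C_total=10.00, V=3.13; Q2=15.67, Q3=15.67; dissipated=1.422
Op 4: GROUND 2: Q2=0; energy lost=24.544
Op 5: CLOSE 2-1: Q_total=3.67, C_total=6.00, V=0.61; Q2=3.06, Q1=0.61; dissipated=5.602
Total dissipated: 51.835 μJ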